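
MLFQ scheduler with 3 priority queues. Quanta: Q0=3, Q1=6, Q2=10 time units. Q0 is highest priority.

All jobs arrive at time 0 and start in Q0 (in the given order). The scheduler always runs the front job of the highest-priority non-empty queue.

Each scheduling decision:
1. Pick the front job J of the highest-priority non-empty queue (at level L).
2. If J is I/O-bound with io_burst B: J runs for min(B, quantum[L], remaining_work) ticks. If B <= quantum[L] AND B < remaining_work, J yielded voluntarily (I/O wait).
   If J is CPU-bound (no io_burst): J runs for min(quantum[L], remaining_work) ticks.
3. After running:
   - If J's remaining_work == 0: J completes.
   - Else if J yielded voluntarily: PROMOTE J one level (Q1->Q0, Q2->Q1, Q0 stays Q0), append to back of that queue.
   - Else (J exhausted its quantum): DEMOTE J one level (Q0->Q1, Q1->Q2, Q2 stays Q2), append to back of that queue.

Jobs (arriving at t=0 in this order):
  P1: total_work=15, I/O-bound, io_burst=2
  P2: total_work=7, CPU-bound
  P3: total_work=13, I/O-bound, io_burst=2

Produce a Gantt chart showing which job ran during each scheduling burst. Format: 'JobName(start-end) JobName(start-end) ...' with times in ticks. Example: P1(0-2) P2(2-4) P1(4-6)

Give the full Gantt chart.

t=0-2: P1@Q0 runs 2, rem=13, I/O yield, promote→Q0. Q0=[P2,P3,P1] Q1=[] Q2=[]
t=2-5: P2@Q0 runs 3, rem=4, quantum used, demote→Q1. Q0=[P3,P1] Q1=[P2] Q2=[]
t=5-7: P3@Q0 runs 2, rem=11, I/O yield, promote→Q0. Q0=[P1,P3] Q1=[P2] Q2=[]
t=7-9: P1@Q0 runs 2, rem=11, I/O yield, promote→Q0. Q0=[P3,P1] Q1=[P2] Q2=[]
t=9-11: P3@Q0 runs 2, rem=9, I/O yield, promote→Q0. Q0=[P1,P3] Q1=[P2] Q2=[]
t=11-13: P1@Q0 runs 2, rem=9, I/O yield, promote→Q0. Q0=[P3,P1] Q1=[P2] Q2=[]
t=13-15: P3@Q0 runs 2, rem=7, I/O yield, promote→Q0. Q0=[P1,P3] Q1=[P2] Q2=[]
t=15-17: P1@Q0 runs 2, rem=7, I/O yield, promote→Q0. Q0=[P3,P1] Q1=[P2] Q2=[]
t=17-19: P3@Q0 runs 2, rem=5, I/O yield, promote→Q0. Q0=[P1,P3] Q1=[P2] Q2=[]
t=19-21: P1@Q0 runs 2, rem=5, I/O yield, promote→Q0. Q0=[P3,P1] Q1=[P2] Q2=[]
t=21-23: P3@Q0 runs 2, rem=3, I/O yield, promote→Q0. Q0=[P1,P3] Q1=[P2] Q2=[]
t=23-25: P1@Q0 runs 2, rem=3, I/O yield, promote→Q0. Q0=[P3,P1] Q1=[P2] Q2=[]
t=25-27: P3@Q0 runs 2, rem=1, I/O yield, promote→Q0. Q0=[P1,P3] Q1=[P2] Q2=[]
t=27-29: P1@Q0 runs 2, rem=1, I/O yield, promote→Q0. Q0=[P3,P1] Q1=[P2] Q2=[]
t=29-30: P3@Q0 runs 1, rem=0, completes. Q0=[P1] Q1=[P2] Q2=[]
t=30-31: P1@Q0 runs 1, rem=0, completes. Q0=[] Q1=[P2] Q2=[]
t=31-35: P2@Q1 runs 4, rem=0, completes. Q0=[] Q1=[] Q2=[]

Answer: P1(0-2) P2(2-5) P3(5-7) P1(7-9) P3(9-11) P1(11-13) P3(13-15) P1(15-17) P3(17-19) P1(19-21) P3(21-23) P1(23-25) P3(25-27) P1(27-29) P3(29-30) P1(30-31) P2(31-35)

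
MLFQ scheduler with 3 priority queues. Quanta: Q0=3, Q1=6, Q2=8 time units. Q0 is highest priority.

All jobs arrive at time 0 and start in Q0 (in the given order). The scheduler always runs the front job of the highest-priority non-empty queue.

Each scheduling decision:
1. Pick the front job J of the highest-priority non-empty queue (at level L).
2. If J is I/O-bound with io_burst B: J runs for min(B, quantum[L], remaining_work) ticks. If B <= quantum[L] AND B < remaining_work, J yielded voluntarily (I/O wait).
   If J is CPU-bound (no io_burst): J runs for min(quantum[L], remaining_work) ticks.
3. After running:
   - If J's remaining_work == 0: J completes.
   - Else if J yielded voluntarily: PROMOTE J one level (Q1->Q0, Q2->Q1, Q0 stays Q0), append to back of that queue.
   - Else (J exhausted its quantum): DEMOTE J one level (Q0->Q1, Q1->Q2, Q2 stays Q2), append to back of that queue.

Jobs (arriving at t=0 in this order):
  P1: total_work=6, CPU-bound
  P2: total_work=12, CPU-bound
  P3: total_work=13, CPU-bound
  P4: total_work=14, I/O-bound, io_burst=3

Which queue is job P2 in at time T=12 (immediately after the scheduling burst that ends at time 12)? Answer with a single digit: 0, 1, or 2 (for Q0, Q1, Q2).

Answer: 1

Derivation:
t=0-3: P1@Q0 runs 3, rem=3, quantum used, demote→Q1. Q0=[P2,P3,P4] Q1=[P1] Q2=[]
t=3-6: P2@Q0 runs 3, rem=9, quantum used, demote→Q1. Q0=[P3,P4] Q1=[P1,P2] Q2=[]
t=6-9: P3@Q0 runs 3, rem=10, quantum used, demote→Q1. Q0=[P4] Q1=[P1,P2,P3] Q2=[]
t=9-12: P4@Q0 runs 3, rem=11, I/O yield, promote→Q0. Q0=[P4] Q1=[P1,P2,P3] Q2=[]
t=12-15: P4@Q0 runs 3, rem=8, I/O yield, promote→Q0. Q0=[P4] Q1=[P1,P2,P3] Q2=[]
t=15-18: P4@Q0 runs 3, rem=5, I/O yield, promote→Q0. Q0=[P4] Q1=[P1,P2,P3] Q2=[]
t=18-21: P4@Q0 runs 3, rem=2, I/O yield, promote→Q0. Q0=[P4] Q1=[P1,P2,P3] Q2=[]
t=21-23: P4@Q0 runs 2, rem=0, completes. Q0=[] Q1=[P1,P2,P3] Q2=[]
t=23-26: P1@Q1 runs 3, rem=0, completes. Q0=[] Q1=[P2,P3] Q2=[]
t=26-32: P2@Q1 runs 6, rem=3, quantum used, demote→Q2. Q0=[] Q1=[P3] Q2=[P2]
t=32-38: P3@Q1 runs 6, rem=4, quantum used, demote→Q2. Q0=[] Q1=[] Q2=[P2,P3]
t=38-41: P2@Q2 runs 3, rem=0, completes. Q0=[] Q1=[] Q2=[P3]
t=41-45: P3@Q2 runs 4, rem=0, completes. Q0=[] Q1=[] Q2=[]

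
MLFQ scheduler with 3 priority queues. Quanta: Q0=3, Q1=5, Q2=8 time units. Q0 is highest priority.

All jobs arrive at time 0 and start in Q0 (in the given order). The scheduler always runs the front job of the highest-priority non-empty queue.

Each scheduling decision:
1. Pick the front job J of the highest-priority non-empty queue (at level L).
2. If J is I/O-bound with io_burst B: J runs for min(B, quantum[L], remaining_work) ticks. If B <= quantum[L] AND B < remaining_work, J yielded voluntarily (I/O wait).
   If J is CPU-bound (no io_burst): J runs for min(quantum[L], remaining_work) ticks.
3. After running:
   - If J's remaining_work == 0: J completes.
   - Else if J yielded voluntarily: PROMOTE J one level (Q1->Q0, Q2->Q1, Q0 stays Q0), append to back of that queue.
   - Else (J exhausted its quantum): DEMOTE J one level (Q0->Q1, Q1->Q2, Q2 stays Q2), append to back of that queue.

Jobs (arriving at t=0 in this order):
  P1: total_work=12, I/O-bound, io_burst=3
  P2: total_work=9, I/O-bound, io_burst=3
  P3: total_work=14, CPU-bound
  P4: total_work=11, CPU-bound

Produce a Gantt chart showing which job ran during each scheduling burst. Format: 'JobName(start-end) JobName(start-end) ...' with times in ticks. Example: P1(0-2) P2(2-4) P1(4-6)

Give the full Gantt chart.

t=0-3: P1@Q0 runs 3, rem=9, I/O yield, promote→Q0. Q0=[P2,P3,P4,P1] Q1=[] Q2=[]
t=3-6: P2@Q0 runs 3, rem=6, I/O yield, promote→Q0. Q0=[P3,P4,P1,P2] Q1=[] Q2=[]
t=6-9: P3@Q0 runs 3, rem=11, quantum used, demote→Q1. Q0=[P4,P1,P2] Q1=[P3] Q2=[]
t=9-12: P4@Q0 runs 3, rem=8, quantum used, demote→Q1. Q0=[P1,P2] Q1=[P3,P4] Q2=[]
t=12-15: P1@Q0 runs 3, rem=6, I/O yield, promote→Q0. Q0=[P2,P1] Q1=[P3,P4] Q2=[]
t=15-18: P2@Q0 runs 3, rem=3, I/O yield, promote→Q0. Q0=[P1,P2] Q1=[P3,P4] Q2=[]
t=18-21: P1@Q0 runs 3, rem=3, I/O yield, promote→Q0. Q0=[P2,P1] Q1=[P3,P4] Q2=[]
t=21-24: P2@Q0 runs 3, rem=0, completes. Q0=[P1] Q1=[P3,P4] Q2=[]
t=24-27: P1@Q0 runs 3, rem=0, completes. Q0=[] Q1=[P3,P4] Q2=[]
t=27-32: P3@Q1 runs 5, rem=6, quantum used, demote→Q2. Q0=[] Q1=[P4] Q2=[P3]
t=32-37: P4@Q1 runs 5, rem=3, quantum used, demote→Q2. Q0=[] Q1=[] Q2=[P3,P4]
t=37-43: P3@Q2 runs 6, rem=0, completes. Q0=[] Q1=[] Q2=[P4]
t=43-46: P4@Q2 runs 3, rem=0, completes. Q0=[] Q1=[] Q2=[]

Answer: P1(0-3) P2(3-6) P3(6-9) P4(9-12) P1(12-15) P2(15-18) P1(18-21) P2(21-24) P1(24-27) P3(27-32) P4(32-37) P3(37-43) P4(43-46)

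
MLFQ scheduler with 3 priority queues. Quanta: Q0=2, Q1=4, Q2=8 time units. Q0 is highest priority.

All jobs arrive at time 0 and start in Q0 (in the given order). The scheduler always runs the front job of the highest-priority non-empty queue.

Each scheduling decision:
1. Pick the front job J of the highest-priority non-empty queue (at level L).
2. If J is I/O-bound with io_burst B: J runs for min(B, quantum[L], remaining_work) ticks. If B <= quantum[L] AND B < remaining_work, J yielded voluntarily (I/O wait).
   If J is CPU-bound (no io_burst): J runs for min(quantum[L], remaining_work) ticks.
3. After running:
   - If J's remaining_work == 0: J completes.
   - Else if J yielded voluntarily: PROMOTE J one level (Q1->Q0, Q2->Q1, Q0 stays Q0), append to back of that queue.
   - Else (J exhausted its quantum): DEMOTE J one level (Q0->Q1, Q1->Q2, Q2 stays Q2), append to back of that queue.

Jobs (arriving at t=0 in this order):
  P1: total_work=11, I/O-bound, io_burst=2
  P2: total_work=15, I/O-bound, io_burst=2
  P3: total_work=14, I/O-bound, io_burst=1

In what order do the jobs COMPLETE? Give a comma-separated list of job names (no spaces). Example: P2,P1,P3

t=0-2: P1@Q0 runs 2, rem=9, I/O yield, promote→Q0. Q0=[P2,P3,P1] Q1=[] Q2=[]
t=2-4: P2@Q0 runs 2, rem=13, I/O yield, promote→Q0. Q0=[P3,P1,P2] Q1=[] Q2=[]
t=4-5: P3@Q0 runs 1, rem=13, I/O yield, promote→Q0. Q0=[P1,P2,P3] Q1=[] Q2=[]
t=5-7: P1@Q0 runs 2, rem=7, I/O yield, promote→Q0. Q0=[P2,P3,P1] Q1=[] Q2=[]
t=7-9: P2@Q0 runs 2, rem=11, I/O yield, promote→Q0. Q0=[P3,P1,P2] Q1=[] Q2=[]
t=9-10: P3@Q0 runs 1, rem=12, I/O yield, promote→Q0. Q0=[P1,P2,P3] Q1=[] Q2=[]
t=10-12: P1@Q0 runs 2, rem=5, I/O yield, promote→Q0. Q0=[P2,P3,P1] Q1=[] Q2=[]
t=12-14: P2@Q0 runs 2, rem=9, I/O yield, promote→Q0. Q0=[P3,P1,P2] Q1=[] Q2=[]
t=14-15: P3@Q0 runs 1, rem=11, I/O yield, promote→Q0. Q0=[P1,P2,P3] Q1=[] Q2=[]
t=15-17: P1@Q0 runs 2, rem=3, I/O yield, promote→Q0. Q0=[P2,P3,P1] Q1=[] Q2=[]
t=17-19: P2@Q0 runs 2, rem=7, I/O yield, promote→Q0. Q0=[P3,P1,P2] Q1=[] Q2=[]
t=19-20: P3@Q0 runs 1, rem=10, I/O yield, promote→Q0. Q0=[P1,P2,P3] Q1=[] Q2=[]
t=20-22: P1@Q0 runs 2, rem=1, I/O yield, promote→Q0. Q0=[P2,P3,P1] Q1=[] Q2=[]
t=22-24: P2@Q0 runs 2, rem=5, I/O yield, promote→Q0. Q0=[P3,P1,P2] Q1=[] Q2=[]
t=24-25: P3@Q0 runs 1, rem=9, I/O yield, promote→Q0. Q0=[P1,P2,P3] Q1=[] Q2=[]
t=25-26: P1@Q0 runs 1, rem=0, completes. Q0=[P2,P3] Q1=[] Q2=[]
t=26-28: P2@Q0 runs 2, rem=3, I/O yield, promote→Q0. Q0=[P3,P2] Q1=[] Q2=[]
t=28-29: P3@Q0 runs 1, rem=8, I/O yield, promote→Q0. Q0=[P2,P3] Q1=[] Q2=[]
t=29-31: P2@Q0 runs 2, rem=1, I/O yield, promote→Q0. Q0=[P3,P2] Q1=[] Q2=[]
t=31-32: P3@Q0 runs 1, rem=7, I/O yield, promote→Q0. Q0=[P2,P3] Q1=[] Q2=[]
t=32-33: P2@Q0 runs 1, rem=0, completes. Q0=[P3] Q1=[] Q2=[]
t=33-34: P3@Q0 runs 1, rem=6, I/O yield, promote→Q0. Q0=[P3] Q1=[] Q2=[]
t=34-35: P3@Q0 runs 1, rem=5, I/O yield, promote→Q0. Q0=[P3] Q1=[] Q2=[]
t=35-36: P3@Q0 runs 1, rem=4, I/O yield, promote→Q0. Q0=[P3] Q1=[] Q2=[]
t=36-37: P3@Q0 runs 1, rem=3, I/O yield, promote→Q0. Q0=[P3] Q1=[] Q2=[]
t=37-38: P3@Q0 runs 1, rem=2, I/O yield, promote→Q0. Q0=[P3] Q1=[] Q2=[]
t=38-39: P3@Q0 runs 1, rem=1, I/O yield, promote→Q0. Q0=[P3] Q1=[] Q2=[]
t=39-40: P3@Q0 runs 1, rem=0, completes. Q0=[] Q1=[] Q2=[]

Answer: P1,P2,P3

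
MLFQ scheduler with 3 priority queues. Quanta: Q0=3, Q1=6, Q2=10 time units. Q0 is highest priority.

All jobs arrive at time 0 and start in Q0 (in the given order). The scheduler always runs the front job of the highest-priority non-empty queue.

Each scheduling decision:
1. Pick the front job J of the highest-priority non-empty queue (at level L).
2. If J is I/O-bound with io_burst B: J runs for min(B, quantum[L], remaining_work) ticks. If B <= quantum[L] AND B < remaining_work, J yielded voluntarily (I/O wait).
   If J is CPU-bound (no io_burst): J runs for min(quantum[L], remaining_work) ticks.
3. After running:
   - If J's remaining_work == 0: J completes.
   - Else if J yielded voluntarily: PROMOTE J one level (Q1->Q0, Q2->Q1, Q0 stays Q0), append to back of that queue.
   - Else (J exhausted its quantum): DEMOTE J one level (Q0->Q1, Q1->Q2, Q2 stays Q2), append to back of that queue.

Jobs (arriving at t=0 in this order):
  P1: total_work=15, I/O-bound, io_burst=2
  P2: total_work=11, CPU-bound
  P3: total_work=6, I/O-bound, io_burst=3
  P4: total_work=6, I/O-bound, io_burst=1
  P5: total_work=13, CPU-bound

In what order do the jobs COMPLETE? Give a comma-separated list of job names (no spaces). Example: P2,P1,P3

Answer: P3,P4,P1,P2,P5

Derivation:
t=0-2: P1@Q0 runs 2, rem=13, I/O yield, promote→Q0. Q0=[P2,P3,P4,P5,P1] Q1=[] Q2=[]
t=2-5: P2@Q0 runs 3, rem=8, quantum used, demote→Q1. Q0=[P3,P4,P5,P1] Q1=[P2] Q2=[]
t=5-8: P3@Q0 runs 3, rem=3, I/O yield, promote→Q0. Q0=[P4,P5,P1,P3] Q1=[P2] Q2=[]
t=8-9: P4@Q0 runs 1, rem=5, I/O yield, promote→Q0. Q0=[P5,P1,P3,P4] Q1=[P2] Q2=[]
t=9-12: P5@Q0 runs 3, rem=10, quantum used, demote→Q1. Q0=[P1,P3,P4] Q1=[P2,P5] Q2=[]
t=12-14: P1@Q0 runs 2, rem=11, I/O yield, promote→Q0. Q0=[P3,P4,P1] Q1=[P2,P5] Q2=[]
t=14-17: P3@Q0 runs 3, rem=0, completes. Q0=[P4,P1] Q1=[P2,P5] Q2=[]
t=17-18: P4@Q0 runs 1, rem=4, I/O yield, promote→Q0. Q0=[P1,P4] Q1=[P2,P5] Q2=[]
t=18-20: P1@Q0 runs 2, rem=9, I/O yield, promote→Q0. Q0=[P4,P1] Q1=[P2,P5] Q2=[]
t=20-21: P4@Q0 runs 1, rem=3, I/O yield, promote→Q0. Q0=[P1,P4] Q1=[P2,P5] Q2=[]
t=21-23: P1@Q0 runs 2, rem=7, I/O yield, promote→Q0. Q0=[P4,P1] Q1=[P2,P5] Q2=[]
t=23-24: P4@Q0 runs 1, rem=2, I/O yield, promote→Q0. Q0=[P1,P4] Q1=[P2,P5] Q2=[]
t=24-26: P1@Q0 runs 2, rem=5, I/O yield, promote→Q0. Q0=[P4,P1] Q1=[P2,P5] Q2=[]
t=26-27: P4@Q0 runs 1, rem=1, I/O yield, promote→Q0. Q0=[P1,P4] Q1=[P2,P5] Q2=[]
t=27-29: P1@Q0 runs 2, rem=3, I/O yield, promote→Q0. Q0=[P4,P1] Q1=[P2,P5] Q2=[]
t=29-30: P4@Q0 runs 1, rem=0, completes. Q0=[P1] Q1=[P2,P5] Q2=[]
t=30-32: P1@Q0 runs 2, rem=1, I/O yield, promote→Q0. Q0=[P1] Q1=[P2,P5] Q2=[]
t=32-33: P1@Q0 runs 1, rem=0, completes. Q0=[] Q1=[P2,P5] Q2=[]
t=33-39: P2@Q1 runs 6, rem=2, quantum used, demote→Q2. Q0=[] Q1=[P5] Q2=[P2]
t=39-45: P5@Q1 runs 6, rem=4, quantum used, demote→Q2. Q0=[] Q1=[] Q2=[P2,P5]
t=45-47: P2@Q2 runs 2, rem=0, completes. Q0=[] Q1=[] Q2=[P5]
t=47-51: P5@Q2 runs 4, rem=0, completes. Q0=[] Q1=[] Q2=[]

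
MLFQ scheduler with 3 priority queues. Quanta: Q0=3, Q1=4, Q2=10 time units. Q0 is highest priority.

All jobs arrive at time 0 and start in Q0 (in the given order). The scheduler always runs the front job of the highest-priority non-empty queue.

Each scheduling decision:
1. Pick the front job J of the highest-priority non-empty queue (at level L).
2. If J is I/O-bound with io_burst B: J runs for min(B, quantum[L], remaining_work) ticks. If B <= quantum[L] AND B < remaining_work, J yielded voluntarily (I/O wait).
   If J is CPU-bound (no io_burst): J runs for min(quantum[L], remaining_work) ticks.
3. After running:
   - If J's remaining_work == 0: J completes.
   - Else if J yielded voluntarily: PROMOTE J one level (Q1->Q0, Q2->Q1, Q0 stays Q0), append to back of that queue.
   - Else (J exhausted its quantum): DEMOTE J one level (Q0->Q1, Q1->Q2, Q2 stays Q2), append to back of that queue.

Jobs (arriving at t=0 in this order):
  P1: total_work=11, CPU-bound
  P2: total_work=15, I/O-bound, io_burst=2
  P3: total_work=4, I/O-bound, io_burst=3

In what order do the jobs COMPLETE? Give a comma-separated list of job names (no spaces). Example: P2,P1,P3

t=0-3: P1@Q0 runs 3, rem=8, quantum used, demote→Q1. Q0=[P2,P3] Q1=[P1] Q2=[]
t=3-5: P2@Q0 runs 2, rem=13, I/O yield, promote→Q0. Q0=[P3,P2] Q1=[P1] Q2=[]
t=5-8: P3@Q0 runs 3, rem=1, I/O yield, promote→Q0. Q0=[P2,P3] Q1=[P1] Q2=[]
t=8-10: P2@Q0 runs 2, rem=11, I/O yield, promote→Q0. Q0=[P3,P2] Q1=[P1] Q2=[]
t=10-11: P3@Q0 runs 1, rem=0, completes. Q0=[P2] Q1=[P1] Q2=[]
t=11-13: P2@Q0 runs 2, rem=9, I/O yield, promote→Q0. Q0=[P2] Q1=[P1] Q2=[]
t=13-15: P2@Q0 runs 2, rem=7, I/O yield, promote→Q0. Q0=[P2] Q1=[P1] Q2=[]
t=15-17: P2@Q0 runs 2, rem=5, I/O yield, promote→Q0. Q0=[P2] Q1=[P1] Q2=[]
t=17-19: P2@Q0 runs 2, rem=3, I/O yield, promote→Q0. Q0=[P2] Q1=[P1] Q2=[]
t=19-21: P2@Q0 runs 2, rem=1, I/O yield, promote→Q0. Q0=[P2] Q1=[P1] Q2=[]
t=21-22: P2@Q0 runs 1, rem=0, completes. Q0=[] Q1=[P1] Q2=[]
t=22-26: P1@Q1 runs 4, rem=4, quantum used, demote→Q2. Q0=[] Q1=[] Q2=[P1]
t=26-30: P1@Q2 runs 4, rem=0, completes. Q0=[] Q1=[] Q2=[]

Answer: P3,P2,P1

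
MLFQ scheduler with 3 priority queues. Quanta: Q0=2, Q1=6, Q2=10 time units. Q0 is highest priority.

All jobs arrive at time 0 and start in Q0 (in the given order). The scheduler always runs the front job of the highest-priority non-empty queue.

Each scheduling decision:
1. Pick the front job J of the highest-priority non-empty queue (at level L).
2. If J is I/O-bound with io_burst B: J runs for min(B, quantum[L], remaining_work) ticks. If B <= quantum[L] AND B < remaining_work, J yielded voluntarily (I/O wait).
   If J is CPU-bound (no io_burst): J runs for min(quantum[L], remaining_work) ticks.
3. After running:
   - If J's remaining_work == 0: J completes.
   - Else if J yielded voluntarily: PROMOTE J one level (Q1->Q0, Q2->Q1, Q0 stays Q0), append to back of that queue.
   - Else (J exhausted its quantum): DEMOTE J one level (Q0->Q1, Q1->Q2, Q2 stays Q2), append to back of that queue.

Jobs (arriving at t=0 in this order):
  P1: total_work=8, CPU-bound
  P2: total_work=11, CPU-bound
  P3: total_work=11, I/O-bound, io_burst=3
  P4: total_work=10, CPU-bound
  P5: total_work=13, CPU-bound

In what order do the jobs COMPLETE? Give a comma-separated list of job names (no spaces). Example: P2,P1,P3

Answer: P1,P3,P2,P4,P5

Derivation:
t=0-2: P1@Q0 runs 2, rem=6, quantum used, demote→Q1. Q0=[P2,P3,P4,P5] Q1=[P1] Q2=[]
t=2-4: P2@Q0 runs 2, rem=9, quantum used, demote→Q1. Q0=[P3,P4,P5] Q1=[P1,P2] Q2=[]
t=4-6: P3@Q0 runs 2, rem=9, quantum used, demote→Q1. Q0=[P4,P5] Q1=[P1,P2,P3] Q2=[]
t=6-8: P4@Q0 runs 2, rem=8, quantum used, demote→Q1. Q0=[P5] Q1=[P1,P2,P3,P4] Q2=[]
t=8-10: P5@Q0 runs 2, rem=11, quantum used, demote→Q1. Q0=[] Q1=[P1,P2,P3,P4,P5] Q2=[]
t=10-16: P1@Q1 runs 6, rem=0, completes. Q0=[] Q1=[P2,P3,P4,P5] Q2=[]
t=16-22: P2@Q1 runs 6, rem=3, quantum used, demote→Q2. Q0=[] Q1=[P3,P4,P5] Q2=[P2]
t=22-25: P3@Q1 runs 3, rem=6, I/O yield, promote→Q0. Q0=[P3] Q1=[P4,P5] Q2=[P2]
t=25-27: P3@Q0 runs 2, rem=4, quantum used, demote→Q1. Q0=[] Q1=[P4,P5,P3] Q2=[P2]
t=27-33: P4@Q1 runs 6, rem=2, quantum used, demote→Q2. Q0=[] Q1=[P5,P3] Q2=[P2,P4]
t=33-39: P5@Q1 runs 6, rem=5, quantum used, demote→Q2. Q0=[] Q1=[P3] Q2=[P2,P4,P5]
t=39-42: P3@Q1 runs 3, rem=1, I/O yield, promote→Q0. Q0=[P3] Q1=[] Q2=[P2,P4,P5]
t=42-43: P3@Q0 runs 1, rem=0, completes. Q0=[] Q1=[] Q2=[P2,P4,P5]
t=43-46: P2@Q2 runs 3, rem=0, completes. Q0=[] Q1=[] Q2=[P4,P5]
t=46-48: P4@Q2 runs 2, rem=0, completes. Q0=[] Q1=[] Q2=[P5]
t=48-53: P5@Q2 runs 5, rem=0, completes. Q0=[] Q1=[] Q2=[]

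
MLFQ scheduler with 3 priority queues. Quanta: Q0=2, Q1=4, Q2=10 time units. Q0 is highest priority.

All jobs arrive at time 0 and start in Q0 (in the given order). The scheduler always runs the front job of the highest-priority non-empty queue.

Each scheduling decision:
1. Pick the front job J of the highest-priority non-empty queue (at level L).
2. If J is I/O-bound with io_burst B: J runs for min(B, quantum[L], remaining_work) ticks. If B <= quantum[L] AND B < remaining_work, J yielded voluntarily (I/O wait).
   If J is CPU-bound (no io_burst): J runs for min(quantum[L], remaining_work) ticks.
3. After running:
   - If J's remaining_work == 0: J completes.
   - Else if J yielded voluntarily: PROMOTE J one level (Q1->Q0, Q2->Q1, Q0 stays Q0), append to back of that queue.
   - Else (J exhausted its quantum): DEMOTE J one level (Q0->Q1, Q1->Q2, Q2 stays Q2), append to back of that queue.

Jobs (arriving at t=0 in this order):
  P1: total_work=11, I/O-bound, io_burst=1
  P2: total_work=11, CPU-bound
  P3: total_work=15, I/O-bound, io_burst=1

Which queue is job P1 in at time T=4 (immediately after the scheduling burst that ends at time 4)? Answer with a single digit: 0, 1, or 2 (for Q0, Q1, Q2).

t=0-1: P1@Q0 runs 1, rem=10, I/O yield, promote→Q0. Q0=[P2,P3,P1] Q1=[] Q2=[]
t=1-3: P2@Q0 runs 2, rem=9, quantum used, demote→Q1. Q0=[P3,P1] Q1=[P2] Q2=[]
t=3-4: P3@Q0 runs 1, rem=14, I/O yield, promote→Q0. Q0=[P1,P3] Q1=[P2] Q2=[]
t=4-5: P1@Q0 runs 1, rem=9, I/O yield, promote→Q0. Q0=[P3,P1] Q1=[P2] Q2=[]
t=5-6: P3@Q0 runs 1, rem=13, I/O yield, promote→Q0. Q0=[P1,P3] Q1=[P2] Q2=[]
t=6-7: P1@Q0 runs 1, rem=8, I/O yield, promote→Q0. Q0=[P3,P1] Q1=[P2] Q2=[]
t=7-8: P3@Q0 runs 1, rem=12, I/O yield, promote→Q0. Q0=[P1,P3] Q1=[P2] Q2=[]
t=8-9: P1@Q0 runs 1, rem=7, I/O yield, promote→Q0. Q0=[P3,P1] Q1=[P2] Q2=[]
t=9-10: P3@Q0 runs 1, rem=11, I/O yield, promote→Q0. Q0=[P1,P3] Q1=[P2] Q2=[]
t=10-11: P1@Q0 runs 1, rem=6, I/O yield, promote→Q0. Q0=[P3,P1] Q1=[P2] Q2=[]
t=11-12: P3@Q0 runs 1, rem=10, I/O yield, promote→Q0. Q0=[P1,P3] Q1=[P2] Q2=[]
t=12-13: P1@Q0 runs 1, rem=5, I/O yield, promote→Q0. Q0=[P3,P1] Q1=[P2] Q2=[]
t=13-14: P3@Q0 runs 1, rem=9, I/O yield, promote→Q0. Q0=[P1,P3] Q1=[P2] Q2=[]
t=14-15: P1@Q0 runs 1, rem=4, I/O yield, promote→Q0. Q0=[P3,P1] Q1=[P2] Q2=[]
t=15-16: P3@Q0 runs 1, rem=8, I/O yield, promote→Q0. Q0=[P1,P3] Q1=[P2] Q2=[]
t=16-17: P1@Q0 runs 1, rem=3, I/O yield, promote→Q0. Q0=[P3,P1] Q1=[P2] Q2=[]
t=17-18: P3@Q0 runs 1, rem=7, I/O yield, promote→Q0. Q0=[P1,P3] Q1=[P2] Q2=[]
t=18-19: P1@Q0 runs 1, rem=2, I/O yield, promote→Q0. Q0=[P3,P1] Q1=[P2] Q2=[]
t=19-20: P3@Q0 runs 1, rem=6, I/O yield, promote→Q0. Q0=[P1,P3] Q1=[P2] Q2=[]
t=20-21: P1@Q0 runs 1, rem=1, I/O yield, promote→Q0. Q0=[P3,P1] Q1=[P2] Q2=[]
t=21-22: P3@Q0 runs 1, rem=5, I/O yield, promote→Q0. Q0=[P1,P3] Q1=[P2] Q2=[]
t=22-23: P1@Q0 runs 1, rem=0, completes. Q0=[P3] Q1=[P2] Q2=[]
t=23-24: P3@Q0 runs 1, rem=4, I/O yield, promote→Q0. Q0=[P3] Q1=[P2] Q2=[]
t=24-25: P3@Q0 runs 1, rem=3, I/O yield, promote→Q0. Q0=[P3] Q1=[P2] Q2=[]
t=25-26: P3@Q0 runs 1, rem=2, I/O yield, promote→Q0. Q0=[P3] Q1=[P2] Q2=[]
t=26-27: P3@Q0 runs 1, rem=1, I/O yield, promote→Q0. Q0=[P3] Q1=[P2] Q2=[]
t=27-28: P3@Q0 runs 1, rem=0, completes. Q0=[] Q1=[P2] Q2=[]
t=28-32: P2@Q1 runs 4, rem=5, quantum used, demote→Q2. Q0=[] Q1=[] Q2=[P2]
t=32-37: P2@Q2 runs 5, rem=0, completes. Q0=[] Q1=[] Q2=[]

Answer: 0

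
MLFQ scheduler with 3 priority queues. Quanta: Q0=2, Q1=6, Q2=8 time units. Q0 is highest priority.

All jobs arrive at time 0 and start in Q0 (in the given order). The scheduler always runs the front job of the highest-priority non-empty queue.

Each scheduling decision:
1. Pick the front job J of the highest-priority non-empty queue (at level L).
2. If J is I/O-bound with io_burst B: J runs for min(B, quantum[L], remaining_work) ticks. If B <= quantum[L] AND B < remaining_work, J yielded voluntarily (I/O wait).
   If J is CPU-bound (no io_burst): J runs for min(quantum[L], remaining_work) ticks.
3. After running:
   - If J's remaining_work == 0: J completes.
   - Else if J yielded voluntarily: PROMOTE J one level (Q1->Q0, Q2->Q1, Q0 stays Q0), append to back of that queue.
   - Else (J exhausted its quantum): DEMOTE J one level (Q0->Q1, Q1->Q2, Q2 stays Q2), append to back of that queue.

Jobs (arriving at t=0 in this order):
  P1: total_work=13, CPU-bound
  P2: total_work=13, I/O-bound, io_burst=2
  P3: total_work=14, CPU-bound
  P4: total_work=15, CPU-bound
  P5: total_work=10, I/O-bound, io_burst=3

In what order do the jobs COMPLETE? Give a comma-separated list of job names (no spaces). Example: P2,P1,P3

Answer: P2,P5,P1,P3,P4

Derivation:
t=0-2: P1@Q0 runs 2, rem=11, quantum used, demote→Q1. Q0=[P2,P3,P4,P5] Q1=[P1] Q2=[]
t=2-4: P2@Q0 runs 2, rem=11, I/O yield, promote→Q0. Q0=[P3,P4,P5,P2] Q1=[P1] Q2=[]
t=4-6: P3@Q0 runs 2, rem=12, quantum used, demote→Q1. Q0=[P4,P5,P2] Q1=[P1,P3] Q2=[]
t=6-8: P4@Q0 runs 2, rem=13, quantum used, demote→Q1. Q0=[P5,P2] Q1=[P1,P3,P4] Q2=[]
t=8-10: P5@Q0 runs 2, rem=8, quantum used, demote→Q1. Q0=[P2] Q1=[P1,P3,P4,P5] Q2=[]
t=10-12: P2@Q0 runs 2, rem=9, I/O yield, promote→Q0. Q0=[P2] Q1=[P1,P3,P4,P5] Q2=[]
t=12-14: P2@Q0 runs 2, rem=7, I/O yield, promote→Q0. Q0=[P2] Q1=[P1,P3,P4,P5] Q2=[]
t=14-16: P2@Q0 runs 2, rem=5, I/O yield, promote→Q0. Q0=[P2] Q1=[P1,P3,P4,P5] Q2=[]
t=16-18: P2@Q0 runs 2, rem=3, I/O yield, promote→Q0. Q0=[P2] Q1=[P1,P3,P4,P5] Q2=[]
t=18-20: P2@Q0 runs 2, rem=1, I/O yield, promote→Q0. Q0=[P2] Q1=[P1,P3,P4,P5] Q2=[]
t=20-21: P2@Q0 runs 1, rem=0, completes. Q0=[] Q1=[P1,P3,P4,P5] Q2=[]
t=21-27: P1@Q1 runs 6, rem=5, quantum used, demote→Q2. Q0=[] Q1=[P3,P4,P5] Q2=[P1]
t=27-33: P3@Q1 runs 6, rem=6, quantum used, demote→Q2. Q0=[] Q1=[P4,P5] Q2=[P1,P3]
t=33-39: P4@Q1 runs 6, rem=7, quantum used, demote→Q2. Q0=[] Q1=[P5] Q2=[P1,P3,P4]
t=39-42: P5@Q1 runs 3, rem=5, I/O yield, promote→Q0. Q0=[P5] Q1=[] Q2=[P1,P3,P4]
t=42-44: P5@Q0 runs 2, rem=3, quantum used, demote→Q1. Q0=[] Q1=[P5] Q2=[P1,P3,P4]
t=44-47: P5@Q1 runs 3, rem=0, completes. Q0=[] Q1=[] Q2=[P1,P3,P4]
t=47-52: P1@Q2 runs 5, rem=0, completes. Q0=[] Q1=[] Q2=[P3,P4]
t=52-58: P3@Q2 runs 6, rem=0, completes. Q0=[] Q1=[] Q2=[P4]
t=58-65: P4@Q2 runs 7, rem=0, completes. Q0=[] Q1=[] Q2=[]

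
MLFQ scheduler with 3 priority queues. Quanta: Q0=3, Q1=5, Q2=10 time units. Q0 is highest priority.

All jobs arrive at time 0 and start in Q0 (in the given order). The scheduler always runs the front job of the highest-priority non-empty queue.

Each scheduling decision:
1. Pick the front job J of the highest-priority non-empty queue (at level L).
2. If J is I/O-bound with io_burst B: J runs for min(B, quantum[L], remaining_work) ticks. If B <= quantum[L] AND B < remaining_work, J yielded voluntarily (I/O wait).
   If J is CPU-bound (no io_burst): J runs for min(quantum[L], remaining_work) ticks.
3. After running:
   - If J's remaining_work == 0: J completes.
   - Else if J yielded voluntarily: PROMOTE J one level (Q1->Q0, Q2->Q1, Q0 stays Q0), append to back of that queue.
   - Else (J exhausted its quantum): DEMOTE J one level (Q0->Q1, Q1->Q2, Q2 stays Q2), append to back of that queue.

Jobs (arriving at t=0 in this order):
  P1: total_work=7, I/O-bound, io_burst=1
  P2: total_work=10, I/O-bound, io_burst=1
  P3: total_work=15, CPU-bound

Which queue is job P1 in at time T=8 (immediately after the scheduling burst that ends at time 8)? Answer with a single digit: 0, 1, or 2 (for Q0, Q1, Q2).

Answer: 0

Derivation:
t=0-1: P1@Q0 runs 1, rem=6, I/O yield, promote→Q0. Q0=[P2,P3,P1] Q1=[] Q2=[]
t=1-2: P2@Q0 runs 1, rem=9, I/O yield, promote→Q0. Q0=[P3,P1,P2] Q1=[] Q2=[]
t=2-5: P3@Q0 runs 3, rem=12, quantum used, demote→Q1. Q0=[P1,P2] Q1=[P3] Q2=[]
t=5-6: P1@Q0 runs 1, rem=5, I/O yield, promote→Q0. Q0=[P2,P1] Q1=[P3] Q2=[]
t=6-7: P2@Q0 runs 1, rem=8, I/O yield, promote→Q0. Q0=[P1,P2] Q1=[P3] Q2=[]
t=7-8: P1@Q0 runs 1, rem=4, I/O yield, promote→Q0. Q0=[P2,P1] Q1=[P3] Q2=[]
t=8-9: P2@Q0 runs 1, rem=7, I/O yield, promote→Q0. Q0=[P1,P2] Q1=[P3] Q2=[]
t=9-10: P1@Q0 runs 1, rem=3, I/O yield, promote→Q0. Q0=[P2,P1] Q1=[P3] Q2=[]
t=10-11: P2@Q0 runs 1, rem=6, I/O yield, promote→Q0. Q0=[P1,P2] Q1=[P3] Q2=[]
t=11-12: P1@Q0 runs 1, rem=2, I/O yield, promote→Q0. Q0=[P2,P1] Q1=[P3] Q2=[]
t=12-13: P2@Q0 runs 1, rem=5, I/O yield, promote→Q0. Q0=[P1,P2] Q1=[P3] Q2=[]
t=13-14: P1@Q0 runs 1, rem=1, I/O yield, promote→Q0. Q0=[P2,P1] Q1=[P3] Q2=[]
t=14-15: P2@Q0 runs 1, rem=4, I/O yield, promote→Q0. Q0=[P1,P2] Q1=[P3] Q2=[]
t=15-16: P1@Q0 runs 1, rem=0, completes. Q0=[P2] Q1=[P3] Q2=[]
t=16-17: P2@Q0 runs 1, rem=3, I/O yield, promote→Q0. Q0=[P2] Q1=[P3] Q2=[]
t=17-18: P2@Q0 runs 1, rem=2, I/O yield, promote→Q0. Q0=[P2] Q1=[P3] Q2=[]
t=18-19: P2@Q0 runs 1, rem=1, I/O yield, promote→Q0. Q0=[P2] Q1=[P3] Q2=[]
t=19-20: P2@Q0 runs 1, rem=0, completes. Q0=[] Q1=[P3] Q2=[]
t=20-25: P3@Q1 runs 5, rem=7, quantum used, demote→Q2. Q0=[] Q1=[] Q2=[P3]
t=25-32: P3@Q2 runs 7, rem=0, completes. Q0=[] Q1=[] Q2=[]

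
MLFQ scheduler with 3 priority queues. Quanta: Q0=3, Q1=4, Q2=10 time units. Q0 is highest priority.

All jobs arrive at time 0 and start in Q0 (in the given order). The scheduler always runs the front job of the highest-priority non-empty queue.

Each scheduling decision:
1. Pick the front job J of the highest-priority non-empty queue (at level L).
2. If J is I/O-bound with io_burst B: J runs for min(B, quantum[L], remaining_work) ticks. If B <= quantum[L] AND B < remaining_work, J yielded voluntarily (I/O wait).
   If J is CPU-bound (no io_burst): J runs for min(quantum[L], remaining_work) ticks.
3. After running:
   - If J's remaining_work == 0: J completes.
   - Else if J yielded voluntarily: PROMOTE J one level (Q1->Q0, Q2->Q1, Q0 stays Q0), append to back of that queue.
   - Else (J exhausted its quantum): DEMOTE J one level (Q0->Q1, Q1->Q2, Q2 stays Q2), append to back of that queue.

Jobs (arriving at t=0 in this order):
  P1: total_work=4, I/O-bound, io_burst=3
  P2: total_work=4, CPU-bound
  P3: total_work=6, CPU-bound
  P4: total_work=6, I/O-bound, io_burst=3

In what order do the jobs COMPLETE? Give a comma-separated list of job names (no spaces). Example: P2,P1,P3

Answer: P1,P4,P2,P3

Derivation:
t=0-3: P1@Q0 runs 3, rem=1, I/O yield, promote→Q0. Q0=[P2,P3,P4,P1] Q1=[] Q2=[]
t=3-6: P2@Q0 runs 3, rem=1, quantum used, demote→Q1. Q0=[P3,P4,P1] Q1=[P2] Q2=[]
t=6-9: P3@Q0 runs 3, rem=3, quantum used, demote→Q1. Q0=[P4,P1] Q1=[P2,P3] Q2=[]
t=9-12: P4@Q0 runs 3, rem=3, I/O yield, promote→Q0. Q0=[P1,P4] Q1=[P2,P3] Q2=[]
t=12-13: P1@Q0 runs 1, rem=0, completes. Q0=[P4] Q1=[P2,P3] Q2=[]
t=13-16: P4@Q0 runs 3, rem=0, completes. Q0=[] Q1=[P2,P3] Q2=[]
t=16-17: P2@Q1 runs 1, rem=0, completes. Q0=[] Q1=[P3] Q2=[]
t=17-20: P3@Q1 runs 3, rem=0, completes. Q0=[] Q1=[] Q2=[]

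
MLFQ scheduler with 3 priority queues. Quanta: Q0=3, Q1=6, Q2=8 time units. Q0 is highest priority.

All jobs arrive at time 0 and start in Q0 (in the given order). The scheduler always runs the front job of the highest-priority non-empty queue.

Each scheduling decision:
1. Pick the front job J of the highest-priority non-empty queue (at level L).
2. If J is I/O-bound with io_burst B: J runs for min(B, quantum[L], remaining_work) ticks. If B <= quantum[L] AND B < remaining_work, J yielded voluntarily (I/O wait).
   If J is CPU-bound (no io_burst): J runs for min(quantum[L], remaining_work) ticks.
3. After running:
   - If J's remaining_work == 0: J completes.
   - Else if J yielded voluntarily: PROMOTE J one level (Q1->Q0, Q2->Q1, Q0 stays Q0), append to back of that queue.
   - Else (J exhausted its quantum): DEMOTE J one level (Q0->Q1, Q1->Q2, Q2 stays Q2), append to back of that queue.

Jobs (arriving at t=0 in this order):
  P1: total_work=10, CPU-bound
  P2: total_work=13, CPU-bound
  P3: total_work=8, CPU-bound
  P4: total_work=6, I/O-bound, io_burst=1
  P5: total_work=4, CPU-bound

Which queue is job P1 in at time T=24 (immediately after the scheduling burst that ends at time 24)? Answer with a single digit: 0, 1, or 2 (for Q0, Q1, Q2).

Answer: 2

Derivation:
t=0-3: P1@Q0 runs 3, rem=7, quantum used, demote→Q1. Q0=[P2,P3,P4,P5] Q1=[P1] Q2=[]
t=3-6: P2@Q0 runs 3, rem=10, quantum used, demote→Q1. Q0=[P3,P4,P5] Q1=[P1,P2] Q2=[]
t=6-9: P3@Q0 runs 3, rem=5, quantum used, demote→Q1. Q0=[P4,P5] Q1=[P1,P2,P3] Q2=[]
t=9-10: P4@Q0 runs 1, rem=5, I/O yield, promote→Q0. Q0=[P5,P4] Q1=[P1,P2,P3] Q2=[]
t=10-13: P5@Q0 runs 3, rem=1, quantum used, demote→Q1. Q0=[P4] Q1=[P1,P2,P3,P5] Q2=[]
t=13-14: P4@Q0 runs 1, rem=4, I/O yield, promote→Q0. Q0=[P4] Q1=[P1,P2,P3,P5] Q2=[]
t=14-15: P4@Q0 runs 1, rem=3, I/O yield, promote→Q0. Q0=[P4] Q1=[P1,P2,P3,P5] Q2=[]
t=15-16: P4@Q0 runs 1, rem=2, I/O yield, promote→Q0. Q0=[P4] Q1=[P1,P2,P3,P5] Q2=[]
t=16-17: P4@Q0 runs 1, rem=1, I/O yield, promote→Q0. Q0=[P4] Q1=[P1,P2,P3,P5] Q2=[]
t=17-18: P4@Q0 runs 1, rem=0, completes. Q0=[] Q1=[P1,P2,P3,P5] Q2=[]
t=18-24: P1@Q1 runs 6, rem=1, quantum used, demote→Q2. Q0=[] Q1=[P2,P3,P5] Q2=[P1]
t=24-30: P2@Q1 runs 6, rem=4, quantum used, demote→Q2. Q0=[] Q1=[P3,P5] Q2=[P1,P2]
t=30-35: P3@Q1 runs 5, rem=0, completes. Q0=[] Q1=[P5] Q2=[P1,P2]
t=35-36: P5@Q1 runs 1, rem=0, completes. Q0=[] Q1=[] Q2=[P1,P2]
t=36-37: P1@Q2 runs 1, rem=0, completes. Q0=[] Q1=[] Q2=[P2]
t=37-41: P2@Q2 runs 4, rem=0, completes. Q0=[] Q1=[] Q2=[]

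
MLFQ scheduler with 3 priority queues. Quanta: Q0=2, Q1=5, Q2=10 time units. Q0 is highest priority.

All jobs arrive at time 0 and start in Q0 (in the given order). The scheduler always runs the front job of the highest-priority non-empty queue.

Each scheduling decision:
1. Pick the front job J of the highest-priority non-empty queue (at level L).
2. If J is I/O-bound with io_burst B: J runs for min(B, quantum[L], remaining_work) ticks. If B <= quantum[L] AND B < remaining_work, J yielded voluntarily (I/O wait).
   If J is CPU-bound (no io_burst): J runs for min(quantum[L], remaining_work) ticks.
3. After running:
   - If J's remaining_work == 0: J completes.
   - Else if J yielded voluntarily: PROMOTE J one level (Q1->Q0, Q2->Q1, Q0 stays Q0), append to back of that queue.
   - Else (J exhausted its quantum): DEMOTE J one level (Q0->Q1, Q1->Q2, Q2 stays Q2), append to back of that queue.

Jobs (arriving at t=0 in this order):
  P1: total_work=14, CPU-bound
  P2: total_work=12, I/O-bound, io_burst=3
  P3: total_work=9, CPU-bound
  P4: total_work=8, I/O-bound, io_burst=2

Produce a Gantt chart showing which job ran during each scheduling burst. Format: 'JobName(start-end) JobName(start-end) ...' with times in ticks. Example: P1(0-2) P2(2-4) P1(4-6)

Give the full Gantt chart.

Answer: P1(0-2) P2(2-4) P3(4-6) P4(6-8) P4(8-10) P4(10-12) P4(12-14) P1(14-19) P2(19-22) P2(22-24) P3(24-29) P2(29-32) P2(32-34) P1(34-41) P3(41-43)

Derivation:
t=0-2: P1@Q0 runs 2, rem=12, quantum used, demote→Q1. Q0=[P2,P3,P4] Q1=[P1] Q2=[]
t=2-4: P2@Q0 runs 2, rem=10, quantum used, demote→Q1. Q0=[P3,P4] Q1=[P1,P2] Q2=[]
t=4-6: P3@Q0 runs 2, rem=7, quantum used, demote→Q1. Q0=[P4] Q1=[P1,P2,P3] Q2=[]
t=6-8: P4@Q0 runs 2, rem=6, I/O yield, promote→Q0. Q0=[P4] Q1=[P1,P2,P3] Q2=[]
t=8-10: P4@Q0 runs 2, rem=4, I/O yield, promote→Q0. Q0=[P4] Q1=[P1,P2,P3] Q2=[]
t=10-12: P4@Q0 runs 2, rem=2, I/O yield, promote→Q0. Q0=[P4] Q1=[P1,P2,P3] Q2=[]
t=12-14: P4@Q0 runs 2, rem=0, completes. Q0=[] Q1=[P1,P2,P3] Q2=[]
t=14-19: P1@Q1 runs 5, rem=7, quantum used, demote→Q2. Q0=[] Q1=[P2,P3] Q2=[P1]
t=19-22: P2@Q1 runs 3, rem=7, I/O yield, promote→Q0. Q0=[P2] Q1=[P3] Q2=[P1]
t=22-24: P2@Q0 runs 2, rem=5, quantum used, demote→Q1. Q0=[] Q1=[P3,P2] Q2=[P1]
t=24-29: P3@Q1 runs 5, rem=2, quantum used, demote→Q2. Q0=[] Q1=[P2] Q2=[P1,P3]
t=29-32: P2@Q1 runs 3, rem=2, I/O yield, promote→Q0. Q0=[P2] Q1=[] Q2=[P1,P3]
t=32-34: P2@Q0 runs 2, rem=0, completes. Q0=[] Q1=[] Q2=[P1,P3]
t=34-41: P1@Q2 runs 7, rem=0, completes. Q0=[] Q1=[] Q2=[P3]
t=41-43: P3@Q2 runs 2, rem=0, completes. Q0=[] Q1=[] Q2=[]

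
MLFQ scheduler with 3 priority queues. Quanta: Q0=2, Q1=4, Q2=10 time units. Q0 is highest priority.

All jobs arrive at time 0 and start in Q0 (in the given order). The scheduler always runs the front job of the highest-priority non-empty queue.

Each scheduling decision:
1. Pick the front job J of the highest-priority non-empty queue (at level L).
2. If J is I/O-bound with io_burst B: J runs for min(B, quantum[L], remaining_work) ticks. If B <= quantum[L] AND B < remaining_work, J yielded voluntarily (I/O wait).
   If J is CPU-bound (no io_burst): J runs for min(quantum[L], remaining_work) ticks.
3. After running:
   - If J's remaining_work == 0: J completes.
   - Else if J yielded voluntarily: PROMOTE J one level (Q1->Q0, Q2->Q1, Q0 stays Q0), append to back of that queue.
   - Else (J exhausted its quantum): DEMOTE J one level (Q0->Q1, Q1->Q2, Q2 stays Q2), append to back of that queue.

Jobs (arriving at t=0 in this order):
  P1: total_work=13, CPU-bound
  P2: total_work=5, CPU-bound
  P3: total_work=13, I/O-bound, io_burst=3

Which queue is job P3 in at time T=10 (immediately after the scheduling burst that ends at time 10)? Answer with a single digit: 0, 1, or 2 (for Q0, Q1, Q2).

Answer: 1

Derivation:
t=0-2: P1@Q0 runs 2, rem=11, quantum used, demote→Q1. Q0=[P2,P3] Q1=[P1] Q2=[]
t=2-4: P2@Q0 runs 2, rem=3, quantum used, demote→Q1. Q0=[P3] Q1=[P1,P2] Q2=[]
t=4-6: P3@Q0 runs 2, rem=11, quantum used, demote→Q1. Q0=[] Q1=[P1,P2,P3] Q2=[]
t=6-10: P1@Q1 runs 4, rem=7, quantum used, demote→Q2. Q0=[] Q1=[P2,P3] Q2=[P1]
t=10-13: P2@Q1 runs 3, rem=0, completes. Q0=[] Q1=[P3] Q2=[P1]
t=13-16: P3@Q1 runs 3, rem=8, I/O yield, promote→Q0. Q0=[P3] Q1=[] Q2=[P1]
t=16-18: P3@Q0 runs 2, rem=6, quantum used, demote→Q1. Q0=[] Q1=[P3] Q2=[P1]
t=18-21: P3@Q1 runs 3, rem=3, I/O yield, promote→Q0. Q0=[P3] Q1=[] Q2=[P1]
t=21-23: P3@Q0 runs 2, rem=1, quantum used, demote→Q1. Q0=[] Q1=[P3] Q2=[P1]
t=23-24: P3@Q1 runs 1, rem=0, completes. Q0=[] Q1=[] Q2=[P1]
t=24-31: P1@Q2 runs 7, rem=0, completes. Q0=[] Q1=[] Q2=[]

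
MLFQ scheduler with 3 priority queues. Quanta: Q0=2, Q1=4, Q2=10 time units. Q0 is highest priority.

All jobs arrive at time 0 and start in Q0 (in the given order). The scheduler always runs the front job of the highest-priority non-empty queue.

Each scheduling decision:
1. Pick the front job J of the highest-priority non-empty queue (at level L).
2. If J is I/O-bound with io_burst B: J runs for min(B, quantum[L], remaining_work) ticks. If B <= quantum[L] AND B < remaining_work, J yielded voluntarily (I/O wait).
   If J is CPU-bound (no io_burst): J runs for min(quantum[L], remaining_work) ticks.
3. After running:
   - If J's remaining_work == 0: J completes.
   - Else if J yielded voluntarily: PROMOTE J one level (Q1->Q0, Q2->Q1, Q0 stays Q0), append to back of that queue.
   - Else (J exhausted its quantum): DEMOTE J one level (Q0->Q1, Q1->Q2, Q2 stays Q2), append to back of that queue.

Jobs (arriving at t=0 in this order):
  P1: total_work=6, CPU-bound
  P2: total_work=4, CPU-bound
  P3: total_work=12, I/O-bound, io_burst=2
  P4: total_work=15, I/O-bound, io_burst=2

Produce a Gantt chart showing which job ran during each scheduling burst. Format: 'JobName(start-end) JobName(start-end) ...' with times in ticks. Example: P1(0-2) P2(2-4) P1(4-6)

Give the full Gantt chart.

Answer: P1(0-2) P2(2-4) P3(4-6) P4(6-8) P3(8-10) P4(10-12) P3(12-14) P4(14-16) P3(16-18) P4(18-20) P3(20-22) P4(22-24) P3(24-26) P4(26-28) P4(28-30) P4(30-31) P1(31-35) P2(35-37)

Derivation:
t=0-2: P1@Q0 runs 2, rem=4, quantum used, demote→Q1. Q0=[P2,P3,P4] Q1=[P1] Q2=[]
t=2-4: P2@Q0 runs 2, rem=2, quantum used, demote→Q1. Q0=[P3,P4] Q1=[P1,P2] Q2=[]
t=4-6: P3@Q0 runs 2, rem=10, I/O yield, promote→Q0. Q0=[P4,P3] Q1=[P1,P2] Q2=[]
t=6-8: P4@Q0 runs 2, rem=13, I/O yield, promote→Q0. Q0=[P3,P4] Q1=[P1,P2] Q2=[]
t=8-10: P3@Q0 runs 2, rem=8, I/O yield, promote→Q0. Q0=[P4,P3] Q1=[P1,P2] Q2=[]
t=10-12: P4@Q0 runs 2, rem=11, I/O yield, promote→Q0. Q0=[P3,P4] Q1=[P1,P2] Q2=[]
t=12-14: P3@Q0 runs 2, rem=6, I/O yield, promote→Q0. Q0=[P4,P3] Q1=[P1,P2] Q2=[]
t=14-16: P4@Q0 runs 2, rem=9, I/O yield, promote→Q0. Q0=[P3,P4] Q1=[P1,P2] Q2=[]
t=16-18: P3@Q0 runs 2, rem=4, I/O yield, promote→Q0. Q0=[P4,P3] Q1=[P1,P2] Q2=[]
t=18-20: P4@Q0 runs 2, rem=7, I/O yield, promote→Q0. Q0=[P3,P4] Q1=[P1,P2] Q2=[]
t=20-22: P3@Q0 runs 2, rem=2, I/O yield, promote→Q0. Q0=[P4,P3] Q1=[P1,P2] Q2=[]
t=22-24: P4@Q0 runs 2, rem=5, I/O yield, promote→Q0. Q0=[P3,P4] Q1=[P1,P2] Q2=[]
t=24-26: P3@Q0 runs 2, rem=0, completes. Q0=[P4] Q1=[P1,P2] Q2=[]
t=26-28: P4@Q0 runs 2, rem=3, I/O yield, promote→Q0. Q0=[P4] Q1=[P1,P2] Q2=[]
t=28-30: P4@Q0 runs 2, rem=1, I/O yield, promote→Q0. Q0=[P4] Q1=[P1,P2] Q2=[]
t=30-31: P4@Q0 runs 1, rem=0, completes. Q0=[] Q1=[P1,P2] Q2=[]
t=31-35: P1@Q1 runs 4, rem=0, completes. Q0=[] Q1=[P2] Q2=[]
t=35-37: P2@Q1 runs 2, rem=0, completes. Q0=[] Q1=[] Q2=[]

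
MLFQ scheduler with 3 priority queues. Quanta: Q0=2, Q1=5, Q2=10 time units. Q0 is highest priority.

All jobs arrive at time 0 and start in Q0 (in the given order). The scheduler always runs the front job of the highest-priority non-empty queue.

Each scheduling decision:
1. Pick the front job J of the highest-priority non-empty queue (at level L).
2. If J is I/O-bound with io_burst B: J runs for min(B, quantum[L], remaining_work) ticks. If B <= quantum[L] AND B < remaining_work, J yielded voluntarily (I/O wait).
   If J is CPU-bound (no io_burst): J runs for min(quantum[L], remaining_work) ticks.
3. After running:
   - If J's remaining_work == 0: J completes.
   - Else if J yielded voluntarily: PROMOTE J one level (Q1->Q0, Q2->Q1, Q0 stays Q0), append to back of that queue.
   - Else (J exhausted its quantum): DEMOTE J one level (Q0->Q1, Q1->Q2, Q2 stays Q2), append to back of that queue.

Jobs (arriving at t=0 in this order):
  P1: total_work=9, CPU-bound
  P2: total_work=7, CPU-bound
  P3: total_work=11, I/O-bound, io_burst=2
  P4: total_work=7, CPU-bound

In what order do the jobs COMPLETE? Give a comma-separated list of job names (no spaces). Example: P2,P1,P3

t=0-2: P1@Q0 runs 2, rem=7, quantum used, demote→Q1. Q0=[P2,P3,P4] Q1=[P1] Q2=[]
t=2-4: P2@Q0 runs 2, rem=5, quantum used, demote→Q1. Q0=[P3,P4] Q1=[P1,P2] Q2=[]
t=4-6: P3@Q0 runs 2, rem=9, I/O yield, promote→Q0. Q0=[P4,P3] Q1=[P1,P2] Q2=[]
t=6-8: P4@Q0 runs 2, rem=5, quantum used, demote→Q1. Q0=[P3] Q1=[P1,P2,P4] Q2=[]
t=8-10: P3@Q0 runs 2, rem=7, I/O yield, promote→Q0. Q0=[P3] Q1=[P1,P2,P4] Q2=[]
t=10-12: P3@Q0 runs 2, rem=5, I/O yield, promote→Q0. Q0=[P3] Q1=[P1,P2,P4] Q2=[]
t=12-14: P3@Q0 runs 2, rem=3, I/O yield, promote→Q0. Q0=[P3] Q1=[P1,P2,P4] Q2=[]
t=14-16: P3@Q0 runs 2, rem=1, I/O yield, promote→Q0. Q0=[P3] Q1=[P1,P2,P4] Q2=[]
t=16-17: P3@Q0 runs 1, rem=0, completes. Q0=[] Q1=[P1,P2,P4] Q2=[]
t=17-22: P1@Q1 runs 5, rem=2, quantum used, demote→Q2. Q0=[] Q1=[P2,P4] Q2=[P1]
t=22-27: P2@Q1 runs 5, rem=0, completes. Q0=[] Q1=[P4] Q2=[P1]
t=27-32: P4@Q1 runs 5, rem=0, completes. Q0=[] Q1=[] Q2=[P1]
t=32-34: P1@Q2 runs 2, rem=0, completes. Q0=[] Q1=[] Q2=[]

Answer: P3,P2,P4,P1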